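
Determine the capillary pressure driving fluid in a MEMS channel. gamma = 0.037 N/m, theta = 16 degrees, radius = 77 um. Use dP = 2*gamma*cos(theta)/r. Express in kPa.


Step 1: cos(16 deg) = 0.9613
Step 2: Convert r to m: r = 77e-6 m
Step 3: dP = 2 * 0.037 * 0.9613 / 77e-6 = 923.8 Pa
Step 4: Convert Pa to kPa (divide by 1000).
dP = 0.92 kPa


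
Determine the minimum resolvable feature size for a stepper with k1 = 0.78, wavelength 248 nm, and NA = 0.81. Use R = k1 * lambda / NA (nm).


Step 1: Identify values: k1 = 0.78, lambda = 248 nm, NA = 0.81
Step 2: R = k1 * lambda / NA
R = 0.78 * 248 / 0.81
R = 238.8 nm


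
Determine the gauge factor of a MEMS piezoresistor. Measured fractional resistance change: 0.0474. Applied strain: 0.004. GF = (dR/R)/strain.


Step 1: Identify values.
dR/R = 0.0474, strain = 0.004
Step 2: GF = (dR/R) / strain = 0.0474 / 0.004
GF = 11.9


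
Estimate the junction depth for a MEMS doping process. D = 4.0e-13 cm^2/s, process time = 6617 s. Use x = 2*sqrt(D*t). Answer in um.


Step 1: Compute D*t = 4.0e-13 * 6617 = 2.6468e-09 cm^2
Step 2: sqrt(D*t) = 5.14471e-05 cm
Step 3: x = 2 * 5.14471e-05 cm = 1.028942e-04 cm
Step 4: Convert to um (1 cm = 1e4 um): x = 1.029 um


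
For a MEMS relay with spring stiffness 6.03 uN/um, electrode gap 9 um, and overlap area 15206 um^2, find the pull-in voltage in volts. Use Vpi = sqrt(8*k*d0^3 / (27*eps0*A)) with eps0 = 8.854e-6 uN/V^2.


Step 1: Compute numerator: 8 * k * d0^3 = 8 * 6.03 * 9^3 = 35166.96
Step 2: Compute denominator: 27 * eps0 * A = 27 * 8.854e-6 * 15206 = 3.635116
Step 3: Vpi = sqrt(35166.96 / 3.635116)
Vpi = 98.36 V


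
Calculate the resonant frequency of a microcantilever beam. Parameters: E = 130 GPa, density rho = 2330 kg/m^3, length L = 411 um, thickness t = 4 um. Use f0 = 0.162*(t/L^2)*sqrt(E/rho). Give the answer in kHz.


Step 1: Convert units to SI.
t_SI = 4e-6 m, L_SI = 411e-6 m
Step 2: Calculate sqrt(E/rho).
sqrt(130e9 / 2330) = 7469.54 m/s
Step 3: Compute f0.
f0 = 0.162 * 4e-6 / (411e-6)^2 * 7469.54 = 28654.0 Hz = 28.65 kHz


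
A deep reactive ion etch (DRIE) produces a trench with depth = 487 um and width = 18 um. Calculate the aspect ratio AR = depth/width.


Step 1: AR = depth / width
Step 2: AR = 487 / 18
AR = 27.1


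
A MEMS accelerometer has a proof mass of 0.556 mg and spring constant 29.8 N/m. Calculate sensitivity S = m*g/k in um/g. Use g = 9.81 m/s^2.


Step 1: Convert mass: m = 0.556 mg = 5.56e-07 kg
Step 2: S = m * g / k = 5.56e-07 * 9.81 / 29.8
Step 3: S = 1.83e-07 m/g
Step 4: Convert to um/g: S = 0.183 um/g


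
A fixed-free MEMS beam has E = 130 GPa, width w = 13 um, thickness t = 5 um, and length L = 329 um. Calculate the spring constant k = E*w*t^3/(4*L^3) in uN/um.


Step 1: Convert E to consistent units (1 GPa = 1000 uN/um^2).
E = 130 GPa = 130000 uN/um^2
Step 2: Compute t^3 = 5^3 = 125
Step 3: Compute L^3 = 329^3 = 35611289
Step 4: k = 130000 * 13 * 125 / (4 * 35611289)
k = 1.483 uN/um


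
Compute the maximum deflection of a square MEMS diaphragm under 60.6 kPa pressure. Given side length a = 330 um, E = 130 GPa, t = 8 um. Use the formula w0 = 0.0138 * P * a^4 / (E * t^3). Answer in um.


Step 1: Convert pressure to compatible units (E is in GPa, so P in GPa).
P = 60.6 kPa = 60.6e-6 GPa
Step 2: Compute numerator: 0.0138 * P * a^4.
a^4 = 330^4 = 11859210000
numerator = 0.0138 * 60.6e-6 * 11859210000 = 9.9176e+03
Step 3: Compute denominator: E * t^3 = 130 * 8^3 = 66560
Step 4: w0 = numerator / denominator = 9.9176e+03 / 66560 = 0.149 um


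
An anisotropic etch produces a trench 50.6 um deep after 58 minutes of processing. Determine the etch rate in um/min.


Step 1: Etch rate = depth / time
Step 2: rate = 50.6 / 58
rate = 0.872 um/min


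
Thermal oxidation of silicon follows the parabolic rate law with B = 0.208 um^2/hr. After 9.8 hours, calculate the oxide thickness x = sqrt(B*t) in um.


Step 1: Compute B*t = 0.208 * 9.8 = 2.0384
Step 2: x = sqrt(2.0384)
x = 1.428 um


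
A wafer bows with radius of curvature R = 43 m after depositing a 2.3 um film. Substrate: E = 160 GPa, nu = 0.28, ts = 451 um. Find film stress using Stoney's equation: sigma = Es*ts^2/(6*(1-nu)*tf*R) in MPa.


Step 1: Compute numerator: Es * ts^2 = 160 * 451^2 = 32544160 (GPa*um^2)
Step 2: Compute denominator (R in um): 6*(1-nu)*tf*R = 6*0.72*2.3*43e6 = 427248000.0 (um^2)
Step 3: sigma (GPa) = 32544160 / 427248000.0 = 7.6172e-02 GPa
Step 4: Convert to MPa (x1000): sigma = 76.2 MPa


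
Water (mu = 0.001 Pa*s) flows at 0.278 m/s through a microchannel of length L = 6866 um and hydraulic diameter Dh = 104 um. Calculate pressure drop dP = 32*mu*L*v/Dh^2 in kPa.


Step 1: Convert to SI: L = 6866e-6 m, Dh = 104e-6 m
Step 2: dP = 32 * 0.001 * 6866e-6 * 0.278 / (104e-6)^2
Step 3: dP = 5647.18 Pa
Step 4: Convert to kPa: dP = 5.65 kPa


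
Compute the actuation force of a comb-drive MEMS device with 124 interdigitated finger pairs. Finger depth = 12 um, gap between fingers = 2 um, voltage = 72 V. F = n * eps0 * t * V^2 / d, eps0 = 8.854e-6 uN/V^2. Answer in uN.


Step 1: Parameters: n=124, eps0=8.854e-6 uN/V^2, t=12 um, V=72 V, d=2 um
Step 2: V^2 = 5184
Step 3: F = 124 * 8.854e-6 * 12 * 5184 / 2
F = 34.149 uN


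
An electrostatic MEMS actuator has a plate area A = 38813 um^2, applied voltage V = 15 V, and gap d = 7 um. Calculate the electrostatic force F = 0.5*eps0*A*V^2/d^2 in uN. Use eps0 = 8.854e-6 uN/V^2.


Step 1: Identify parameters.
eps0 = 8.854e-6 uN/V^2, A = 38813 um^2, V = 15 V, d = 7 um
Step 2: Compute V^2 = 15^2 = 225
Step 3: Compute d^2 = 7^2 = 49
Step 4: F = 0.5 * 8.854e-6 * 38813 * 225 / 49
F = 0.789 uN


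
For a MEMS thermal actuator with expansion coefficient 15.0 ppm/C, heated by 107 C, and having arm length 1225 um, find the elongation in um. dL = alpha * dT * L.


Step 1: Convert CTE: alpha = 15.0 ppm/C = 15.0e-6 /C
Step 2: dL = 15.0e-6 * 107 * 1225
dL = 1.9661 um


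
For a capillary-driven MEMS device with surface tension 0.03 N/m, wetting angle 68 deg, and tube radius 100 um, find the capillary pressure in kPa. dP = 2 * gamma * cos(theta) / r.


Step 1: cos(68 deg) = 0.3746
Step 2: Convert r to m: r = 100e-6 m
Step 3: dP = 2 * 0.03 * 0.3746 / 100e-6 = 224.8 Pa
Step 4: Convert Pa to kPa (divide by 1000).
dP = 0.22 kPa


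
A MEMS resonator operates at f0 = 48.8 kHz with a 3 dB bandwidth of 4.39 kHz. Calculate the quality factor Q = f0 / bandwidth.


Step 1: Q = f0 / bandwidth
Step 2: Q = 48.8 / 4.39
Q = 11.1


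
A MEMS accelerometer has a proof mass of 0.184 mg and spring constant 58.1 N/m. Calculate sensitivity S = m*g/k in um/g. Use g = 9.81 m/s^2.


Step 1: Convert mass: m = 0.184 mg = 1.84e-07 kg
Step 2: S = m * g / k = 1.84e-07 * 9.81 / 58.1
Step 3: S = 3.11e-08 m/g
Step 4: Convert to um/g: S = 0.031 um/g


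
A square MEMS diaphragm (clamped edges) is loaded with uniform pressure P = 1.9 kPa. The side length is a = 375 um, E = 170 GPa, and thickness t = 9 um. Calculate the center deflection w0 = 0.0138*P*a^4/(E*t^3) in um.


Step 1: Convert pressure to compatible units (E is in GPa, so P in GPa).
P = 1.9 kPa = 1.9e-6 GPa
Step 2: Compute numerator: 0.0138 * P * a^4.
a^4 = 375^4 = 19775390625
numerator = 0.0138 * 1.9e-6 * 19775390625 = 5.185e+02
Step 3: Compute denominator: E * t^3 = 170 * 9^3 = 123930
Step 4: w0 = numerator / denominator = 5.185e+02 / 123930 = 0.0042 um


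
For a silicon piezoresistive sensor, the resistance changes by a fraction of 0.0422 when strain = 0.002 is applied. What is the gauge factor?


Step 1: Identify values.
dR/R = 0.0422, strain = 0.002
Step 2: GF = (dR/R) / strain = 0.0422 / 0.002
GF = 21.1


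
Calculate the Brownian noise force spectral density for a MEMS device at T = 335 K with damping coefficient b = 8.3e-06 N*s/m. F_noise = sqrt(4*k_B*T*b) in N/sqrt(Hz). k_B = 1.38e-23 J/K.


Step 1: Compute 4 * k_B * T * b
= 4 * 1.38e-23 * 335 * 8.3e-06
= 1.5348e-25 N^2/Hz
Step 2: F_noise = sqrt(1.5348e-25)
F_noise = 3.92e-13 N/sqrt(Hz)


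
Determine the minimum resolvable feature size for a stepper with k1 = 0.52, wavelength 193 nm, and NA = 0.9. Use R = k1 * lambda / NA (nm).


Step 1: Identify values: k1 = 0.52, lambda = 193 nm, NA = 0.9
Step 2: R = k1 * lambda / NA
R = 0.52 * 193 / 0.9
R = 111.5 nm


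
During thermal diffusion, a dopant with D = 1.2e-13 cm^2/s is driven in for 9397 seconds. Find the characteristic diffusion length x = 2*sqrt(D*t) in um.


Step 1: Compute D*t = 1.2e-13 * 9397 = 1.12764e-09 cm^2
Step 2: sqrt(D*t) = 3.358e-05 cm
Step 3: x = 2 * 3.358e-05 cm = 6.716e-05 cm
Step 4: Convert to um (1 cm = 1e4 um): x = 0.672 um


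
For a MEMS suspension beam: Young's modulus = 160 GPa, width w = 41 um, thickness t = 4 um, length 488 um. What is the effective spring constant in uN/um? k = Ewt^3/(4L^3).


Step 1: Convert E to consistent units (1 GPa = 1000 uN/um^2).
E = 160 GPa = 160000 uN/um^2
Step 2: Compute t^3 = 4^3 = 64
Step 3: Compute L^3 = 488^3 = 116214272
Step 4: k = 160000 * 41 * 64 / (4 * 116214272)
k = 0.9032 uN/um


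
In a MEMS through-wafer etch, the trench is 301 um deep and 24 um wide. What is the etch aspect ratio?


Step 1: AR = depth / width
Step 2: AR = 301 / 24
AR = 12.5


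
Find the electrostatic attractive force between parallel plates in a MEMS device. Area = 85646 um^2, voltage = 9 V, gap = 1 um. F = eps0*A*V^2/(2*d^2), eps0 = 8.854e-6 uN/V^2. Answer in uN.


Step 1: Identify parameters.
eps0 = 8.854e-6 uN/V^2, A = 85646 um^2, V = 9 V, d = 1 um
Step 2: Compute V^2 = 9^2 = 81
Step 3: Compute d^2 = 1^2 = 1
Step 4: F = 0.5 * 8.854e-6 * 85646 * 81 / 1
F = 30.712 uN


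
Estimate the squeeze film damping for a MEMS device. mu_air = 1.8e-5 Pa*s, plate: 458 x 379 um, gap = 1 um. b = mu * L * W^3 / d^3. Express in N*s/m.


Step 1: Convert to SI.
L = 458e-6 m, W = 379e-6 m, d = 1e-6 m
Step 2: W^3 = (379e-6)^3 = 5.44e-11 m^3
Step 3: d^3 = (1e-6)^3 = 1.00e-18 m^3
Step 4: b = 1.8e-5 * 458e-6 * 5.44e-11 / 1.00e-18
b = 4.49e-01 N*s/m


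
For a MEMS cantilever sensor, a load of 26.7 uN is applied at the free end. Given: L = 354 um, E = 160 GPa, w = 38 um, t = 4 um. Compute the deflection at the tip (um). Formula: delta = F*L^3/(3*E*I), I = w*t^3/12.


Step 1: Calculate the second moment of area.
I = w * t^3 / 12 = 38 * 4^3 / 12 = 202.6667 um^4
Step 2: Convert E to consistent units (1 GPa = 1000 uN/um^2).
E = 160 GPa = 160000 uN/um^2
Step 3: Calculate tip deflection.
delta = F * L^3 / (3 * E * I)
delta = 26.7 * 354^3 / (3 * 160000 * 202.6667)
delta = 12.1758 um


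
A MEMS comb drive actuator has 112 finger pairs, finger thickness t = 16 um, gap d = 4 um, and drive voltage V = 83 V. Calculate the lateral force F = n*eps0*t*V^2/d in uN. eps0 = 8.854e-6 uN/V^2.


Step 1: Parameters: n=112, eps0=8.854e-6 uN/V^2, t=16 um, V=83 V, d=4 um
Step 2: V^2 = 6889
Step 3: F = 112 * 8.854e-6 * 16 * 6889 / 4
F = 27.326 uN


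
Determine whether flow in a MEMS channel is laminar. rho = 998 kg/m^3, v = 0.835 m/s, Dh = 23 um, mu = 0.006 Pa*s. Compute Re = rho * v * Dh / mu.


Step 1: Convert Dh to meters: Dh = 23e-6 m
Step 2: Re = rho * v * Dh / mu
Re = 998 * 0.835 * 23e-6 / 0.006
Re = 3.194
Since Re = 3.194 is below ~2300, the flow is laminar.


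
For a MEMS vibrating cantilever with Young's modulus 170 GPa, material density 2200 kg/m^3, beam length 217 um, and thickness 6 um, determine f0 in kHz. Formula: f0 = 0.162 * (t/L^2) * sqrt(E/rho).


Step 1: Convert units to SI.
t_SI = 6e-6 m, L_SI = 217e-6 m
Step 2: Calculate sqrt(E/rho).
sqrt(170e9 / 2200) = 8790.49 m/s
Step 3: Compute f0.
f0 = 0.162 * 6e-6 / (217e-6)^2 * 8790.49 = 181451.2 Hz = 181.45 kHz


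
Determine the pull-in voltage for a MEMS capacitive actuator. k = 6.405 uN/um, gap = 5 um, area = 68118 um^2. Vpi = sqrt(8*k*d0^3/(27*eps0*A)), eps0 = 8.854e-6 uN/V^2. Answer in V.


Step 1: Compute numerator: 8 * k * d0^3 = 8 * 6.405 * 5^3 = 6405.0
Step 2: Compute denominator: 27 * eps0 * A = 27 * 8.854e-6 * 68118 = 16.284153
Step 3: Vpi = sqrt(6405.0 / 16.284153)
Vpi = 19.83 V


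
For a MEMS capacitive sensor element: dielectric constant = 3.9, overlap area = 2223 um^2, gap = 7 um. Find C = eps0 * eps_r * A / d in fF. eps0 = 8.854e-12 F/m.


Step 1: Convert area to m^2: A = 2223e-12 m^2
Step 2: Convert gap to m: d = 7e-6 m
Step 3: C = eps0 * eps_r * A / d
C = 8.854e-12 * 3.9 * 2223e-12 / 7e-6
Step 4: Convert to fF (multiply by 1e15).
C = 10.97 fF


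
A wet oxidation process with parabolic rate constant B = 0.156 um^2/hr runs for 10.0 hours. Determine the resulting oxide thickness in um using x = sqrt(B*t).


Step 1: Compute B*t = 0.156 * 10.0 = 1.56
Step 2: x = sqrt(1.56)
x = 1.249 um


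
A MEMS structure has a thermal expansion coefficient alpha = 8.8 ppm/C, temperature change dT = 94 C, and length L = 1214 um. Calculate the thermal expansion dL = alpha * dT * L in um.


Step 1: Convert CTE: alpha = 8.8 ppm/C = 8.8e-6 /C
Step 2: dL = 8.8e-6 * 94 * 1214
dL = 1.0042 um


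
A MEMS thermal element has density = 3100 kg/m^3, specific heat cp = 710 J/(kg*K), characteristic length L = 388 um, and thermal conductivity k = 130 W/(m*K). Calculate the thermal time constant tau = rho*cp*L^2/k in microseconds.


Step 1: Convert L to m: L = 388e-6 m
Step 2: L^2 = (388e-6)^2 = 1.50544e-07 m^2
Step 3: tau = 3100 * 710 * 1.50544e-07 / 130 = 2.54882572e-03 s
Step 4: Convert to microseconds (multiply by 1e6).
tau = 2548.826 us


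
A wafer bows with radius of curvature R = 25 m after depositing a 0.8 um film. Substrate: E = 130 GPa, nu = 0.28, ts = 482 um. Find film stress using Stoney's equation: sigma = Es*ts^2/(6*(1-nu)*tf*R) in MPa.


Step 1: Compute numerator: Es * ts^2 = 130 * 482^2 = 30202120 (GPa*um^2)
Step 2: Compute denominator (R in um): 6*(1-nu)*tf*R = 6*0.72*0.8*25e6 = 86400000.0 (um^2)
Step 3: sigma (GPa) = 30202120 / 86400000.0 = 3.49562e-01 GPa
Step 4: Convert to MPa (x1000): sigma = 349.6 MPa


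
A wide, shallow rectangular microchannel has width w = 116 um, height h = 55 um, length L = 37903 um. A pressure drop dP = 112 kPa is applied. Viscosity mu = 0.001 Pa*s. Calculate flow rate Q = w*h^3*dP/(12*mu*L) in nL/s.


Step 1: Convert all dimensions to SI (meters).
w = 116e-6 m, h = 55e-6 m, L = 37903e-6 m, dP = 112e3 Pa
Step 2: Q = w * h^3 * dP / (12 * mu * L)
Q = 116e-6 * (55e-6)^3 * 112e3 / (12 * 0.001 * 37903e-6) = 4.75235909e-09 m^3/s
Step 3: Convert Q from m^3/s to nL/s (1 m^3 = 1e12 nL, so multiply by 1e12).
Q = 4752.359 nL/s


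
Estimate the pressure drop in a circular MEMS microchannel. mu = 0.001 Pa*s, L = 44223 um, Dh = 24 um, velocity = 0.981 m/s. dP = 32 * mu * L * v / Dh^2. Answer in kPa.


Step 1: Convert to SI: L = 44223e-6 m, Dh = 24e-6 m
Step 2: dP = 32 * 0.001 * 44223e-6 * 0.981 / (24e-6)^2
Step 3: dP = 2410153.50 Pa
Step 4: Convert to kPa: dP = 2410.15 kPa


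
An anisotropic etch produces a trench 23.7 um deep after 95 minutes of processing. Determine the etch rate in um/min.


Step 1: Etch rate = depth / time
Step 2: rate = 23.7 / 95
rate = 0.249 um/min


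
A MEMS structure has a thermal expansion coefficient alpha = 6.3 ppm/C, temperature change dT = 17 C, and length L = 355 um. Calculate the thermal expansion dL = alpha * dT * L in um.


Step 1: Convert CTE: alpha = 6.3 ppm/C = 6.3e-6 /C
Step 2: dL = 6.3e-6 * 17 * 355
dL = 0.038 um


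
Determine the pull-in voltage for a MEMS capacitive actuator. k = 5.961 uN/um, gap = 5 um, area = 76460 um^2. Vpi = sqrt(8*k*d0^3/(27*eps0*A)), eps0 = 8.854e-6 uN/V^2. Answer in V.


Step 1: Compute numerator: 8 * k * d0^3 = 8 * 5.961 * 5^3 = 5961.0
Step 2: Compute denominator: 27 * eps0 * A = 27 * 8.854e-6 * 76460 = 18.278375
Step 3: Vpi = sqrt(5961.0 / 18.278375)
Vpi = 18.06 V


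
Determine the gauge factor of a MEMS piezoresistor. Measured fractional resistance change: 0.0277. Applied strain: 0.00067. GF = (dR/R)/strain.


Step 1: Identify values.
dR/R = 0.0277, strain = 0.00067
Step 2: GF = (dR/R) / strain = 0.0277 / 0.00067
GF = 41.3


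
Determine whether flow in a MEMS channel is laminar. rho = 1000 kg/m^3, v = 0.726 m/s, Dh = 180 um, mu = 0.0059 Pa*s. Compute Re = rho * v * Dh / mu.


Step 1: Convert Dh to meters: Dh = 180e-6 m
Step 2: Re = rho * v * Dh / mu
Re = 1000 * 0.726 * 180e-6 / 0.0059
Re = 22.149
Since Re = 22.149 is below ~2300, the flow is laminar.


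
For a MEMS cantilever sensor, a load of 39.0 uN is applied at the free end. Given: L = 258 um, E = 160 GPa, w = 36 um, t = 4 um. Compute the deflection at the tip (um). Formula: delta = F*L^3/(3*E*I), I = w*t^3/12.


Step 1: Calculate the second moment of area.
I = w * t^3 / 12 = 36 * 4^3 / 12 = 192.0 um^4
Step 2: Convert E to consistent units (1 GPa = 1000 uN/um^2).
E = 160 GPa = 160000 uN/um^2
Step 3: Calculate tip deflection.
delta = F * L^3 / (3 * E * I)
delta = 39.0 * 258^3 / (3 * 160000 * 192.0)
delta = 7.2674 um


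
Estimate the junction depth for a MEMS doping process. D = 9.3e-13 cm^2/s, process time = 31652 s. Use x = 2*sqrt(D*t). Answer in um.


Step 1: Compute D*t = 9.3e-13 * 31652 = 2.943636e-08 cm^2
Step 2: sqrt(D*t) = 1.7157e-04 cm
Step 3: x = 2 * 1.7157e-04 cm = 3.4314e-04 cm
Step 4: Convert to um (1 cm = 1e4 um): x = 3.431 um


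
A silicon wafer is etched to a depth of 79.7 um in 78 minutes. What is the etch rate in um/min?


Step 1: Etch rate = depth / time
Step 2: rate = 79.7 / 78
rate = 1.022 um/min


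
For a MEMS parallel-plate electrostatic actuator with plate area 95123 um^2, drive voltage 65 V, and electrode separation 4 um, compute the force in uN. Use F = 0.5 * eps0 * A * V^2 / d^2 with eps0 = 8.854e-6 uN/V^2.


Step 1: Identify parameters.
eps0 = 8.854e-6 uN/V^2, A = 95123 um^2, V = 65 V, d = 4 um
Step 2: Compute V^2 = 65^2 = 4225
Step 3: Compute d^2 = 4^2 = 16
Step 4: F = 0.5 * 8.854e-6 * 95123 * 4225 / 16
F = 111.199 uN


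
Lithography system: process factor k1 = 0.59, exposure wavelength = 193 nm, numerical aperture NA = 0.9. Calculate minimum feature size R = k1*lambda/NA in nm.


Step 1: Identify values: k1 = 0.59, lambda = 193 nm, NA = 0.9
Step 2: R = k1 * lambda / NA
R = 0.59 * 193 / 0.9
R = 126.5 nm


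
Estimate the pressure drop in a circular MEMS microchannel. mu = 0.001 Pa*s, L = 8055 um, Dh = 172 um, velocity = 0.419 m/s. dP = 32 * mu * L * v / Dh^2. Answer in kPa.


Step 1: Convert to SI: L = 8055e-6 m, Dh = 172e-6 m
Step 2: dP = 32 * 0.001 * 8055e-6 * 0.419 / (172e-6)^2
Step 3: dP = 3650.67 Pa
Step 4: Convert to kPa: dP = 3.65 kPa


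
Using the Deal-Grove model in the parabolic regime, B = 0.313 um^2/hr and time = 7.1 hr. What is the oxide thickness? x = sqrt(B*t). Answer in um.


Step 1: Compute B*t = 0.313 * 7.1 = 2.2223
Step 2: x = sqrt(2.2223)
x = 1.491 um


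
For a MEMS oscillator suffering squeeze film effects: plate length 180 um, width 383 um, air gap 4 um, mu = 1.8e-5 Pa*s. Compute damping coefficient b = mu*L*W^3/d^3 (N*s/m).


Step 1: Convert to SI.
L = 180e-6 m, W = 383e-6 m, d = 4e-6 m
Step 2: W^3 = (383e-6)^3 = 5.62e-11 m^3
Step 3: d^3 = (4e-6)^3 = 6.40e-17 m^3
Step 4: b = 1.8e-5 * 180e-6 * 5.62e-11 / 6.40e-17
b = 2.84e-03 N*s/m


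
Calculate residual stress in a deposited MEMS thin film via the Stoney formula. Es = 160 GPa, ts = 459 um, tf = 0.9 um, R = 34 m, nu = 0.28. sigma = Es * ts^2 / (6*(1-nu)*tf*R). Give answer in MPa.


Step 1: Compute numerator: Es * ts^2 = 160 * 459^2 = 33708960 (GPa*um^2)
Step 2: Compute denominator (R in um): 6*(1-nu)*tf*R = 6*0.72*0.9*34e6 = 132192000.0 (um^2)
Step 3: sigma (GPa) = 33708960 / 132192000.0 = 2.55e-01 GPa
Step 4: Convert to MPa (x1000): sigma = 255.0 MPa


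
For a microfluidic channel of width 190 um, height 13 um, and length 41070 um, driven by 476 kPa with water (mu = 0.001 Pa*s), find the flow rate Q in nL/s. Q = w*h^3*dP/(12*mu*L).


Step 1: Convert all dimensions to SI (meters).
w = 190e-6 m, h = 13e-6 m, L = 41070e-6 m, dP = 476e3 Pa
Step 2: Q = w * h^3 * dP / (12 * mu * L)
Q = 190e-6 * (13e-6)^3 * 476e3 / (12 * 0.001 * 41070e-6) = 4.0316671e-10 m^3/s
Step 3: Convert Q from m^3/s to nL/s (1 m^3 = 1e12 nL, so multiply by 1e12).
Q = 403.167 nL/s


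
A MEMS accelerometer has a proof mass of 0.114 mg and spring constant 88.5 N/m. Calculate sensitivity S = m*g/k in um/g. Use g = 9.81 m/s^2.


Step 1: Convert mass: m = 0.114 mg = 1.14e-07 kg
Step 2: S = m * g / k = 1.14e-07 * 9.81 / 88.5
Step 3: S = 1.26e-08 m/g
Step 4: Convert to um/g: S = 0.013 um/g


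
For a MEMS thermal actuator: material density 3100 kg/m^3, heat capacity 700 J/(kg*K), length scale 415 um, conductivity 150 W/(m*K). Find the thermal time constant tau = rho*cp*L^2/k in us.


Step 1: Convert L to m: L = 415e-6 m
Step 2: L^2 = (415e-6)^2 = 1.72225e-07 m^2
Step 3: tau = 3100 * 700 * 1.72225e-07 / 150 = 2.49152167e-03 s
Step 4: Convert to microseconds (multiply by 1e6).
tau = 2491.522 us


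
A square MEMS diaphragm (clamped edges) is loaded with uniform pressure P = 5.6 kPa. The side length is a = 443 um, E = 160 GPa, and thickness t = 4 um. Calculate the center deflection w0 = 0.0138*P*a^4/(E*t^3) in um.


Step 1: Convert pressure to compatible units (E is in GPa, so P in GPa).
P = 5.6 kPa = 5.6e-6 GPa
Step 2: Compute numerator: 0.0138 * P * a^4.
a^4 = 443^4 = 38513670001
numerator = 0.0138 * 5.6e-6 * 38513670001 = 2.97634e+03
Step 3: Compute denominator: E * t^3 = 160 * 4^3 = 10240
Step 4: w0 = numerator / denominator = 2.97634e+03 / 10240 = 0.2907 um


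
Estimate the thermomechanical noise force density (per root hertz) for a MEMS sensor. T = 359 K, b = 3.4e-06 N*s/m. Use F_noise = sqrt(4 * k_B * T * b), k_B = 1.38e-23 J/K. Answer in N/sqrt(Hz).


Step 1: Compute 4 * k_B * T * b
= 4 * 1.38e-23 * 359 * 3.4e-06
= 6.7377e-26 N^2/Hz
Step 2: F_noise = sqrt(6.7377e-26)
F_noise = 2.60e-13 N/sqrt(Hz)


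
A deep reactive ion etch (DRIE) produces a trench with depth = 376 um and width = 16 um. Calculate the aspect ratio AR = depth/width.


Step 1: AR = depth / width
Step 2: AR = 376 / 16
AR = 23.5


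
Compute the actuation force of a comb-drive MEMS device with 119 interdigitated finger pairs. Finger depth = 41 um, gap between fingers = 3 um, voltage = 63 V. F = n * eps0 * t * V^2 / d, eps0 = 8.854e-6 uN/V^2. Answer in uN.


Step 1: Parameters: n=119, eps0=8.854e-6 uN/V^2, t=41 um, V=63 V, d=3 um
Step 2: V^2 = 3969
Step 3: F = 119 * 8.854e-6 * 41 * 3969 / 3
F = 57.152 uN


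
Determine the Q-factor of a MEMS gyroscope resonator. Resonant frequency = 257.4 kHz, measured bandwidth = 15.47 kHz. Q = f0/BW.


Step 1: Q = f0 / bandwidth
Step 2: Q = 257.4 / 15.47
Q = 16.6


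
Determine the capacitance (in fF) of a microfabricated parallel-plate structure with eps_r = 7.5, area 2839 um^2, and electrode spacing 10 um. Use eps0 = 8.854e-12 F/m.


Step 1: Convert area to m^2: A = 2839e-12 m^2
Step 2: Convert gap to m: d = 10e-6 m
Step 3: C = eps0 * eps_r * A / d
C = 8.854e-12 * 7.5 * 2839e-12 / 10e-6
Step 4: Convert to fF (multiply by 1e15).
C = 18.85 fF


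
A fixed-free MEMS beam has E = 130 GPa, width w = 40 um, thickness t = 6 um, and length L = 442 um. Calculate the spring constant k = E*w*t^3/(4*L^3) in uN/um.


Step 1: Convert E to consistent units (1 GPa = 1000 uN/um^2).
E = 130 GPa = 130000 uN/um^2
Step 2: Compute t^3 = 6^3 = 216
Step 3: Compute L^3 = 442^3 = 86350888
Step 4: k = 130000 * 40 * 216 / (4 * 86350888)
k = 3.2518 uN/um


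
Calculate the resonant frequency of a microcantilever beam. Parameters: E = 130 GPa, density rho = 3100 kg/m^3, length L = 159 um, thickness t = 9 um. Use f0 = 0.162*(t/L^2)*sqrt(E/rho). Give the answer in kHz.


Step 1: Convert units to SI.
t_SI = 9e-6 m, L_SI = 159e-6 m
Step 2: Calculate sqrt(E/rho).
sqrt(130e9 / 3100) = 6475.76 m/s
Step 3: Compute f0.
f0 = 0.162 * 9e-6 / (159e-6)^2 * 6475.76 = 373468.5 Hz = 373.47 kHz


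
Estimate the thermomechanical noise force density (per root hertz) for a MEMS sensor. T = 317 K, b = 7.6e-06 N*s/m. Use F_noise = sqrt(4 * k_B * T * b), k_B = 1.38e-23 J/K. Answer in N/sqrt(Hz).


Step 1: Compute 4 * k_B * T * b
= 4 * 1.38e-23 * 317 * 7.6e-06
= 1.3299e-25 N^2/Hz
Step 2: F_noise = sqrt(1.3299e-25)
F_noise = 3.65e-13 N/sqrt(Hz)


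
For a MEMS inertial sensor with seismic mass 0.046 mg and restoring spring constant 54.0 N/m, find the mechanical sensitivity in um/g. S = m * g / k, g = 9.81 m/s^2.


Step 1: Convert mass: m = 0.046 mg = 4.60e-08 kg
Step 2: S = m * g / k = 4.60e-08 * 9.81 / 54.0
Step 3: S = 8.36e-09 m/g
Step 4: Convert to um/g: S = 0.008 um/g


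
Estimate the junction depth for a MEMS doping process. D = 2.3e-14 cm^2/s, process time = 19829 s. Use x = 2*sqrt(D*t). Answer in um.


Step 1: Compute D*t = 2.3e-14 * 19829 = 4.56067e-10 cm^2
Step 2: sqrt(D*t) = 2.1356e-05 cm
Step 3: x = 2 * 2.1356e-05 cm = 4.2712e-05 cm
Step 4: Convert to um (1 cm = 1e4 um): x = 0.427 um


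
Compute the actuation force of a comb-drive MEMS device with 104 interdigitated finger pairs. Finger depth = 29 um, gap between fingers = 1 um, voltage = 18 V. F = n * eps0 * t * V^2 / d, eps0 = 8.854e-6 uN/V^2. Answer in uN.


Step 1: Parameters: n=104, eps0=8.854e-6 uN/V^2, t=29 um, V=18 V, d=1 um
Step 2: V^2 = 324
Step 3: F = 104 * 8.854e-6 * 29 * 324 / 1
F = 8.652 uN


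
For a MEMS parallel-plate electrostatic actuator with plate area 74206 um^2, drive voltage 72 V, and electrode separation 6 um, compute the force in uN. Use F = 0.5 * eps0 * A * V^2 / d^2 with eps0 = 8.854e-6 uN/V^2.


Step 1: Identify parameters.
eps0 = 8.854e-6 uN/V^2, A = 74206 um^2, V = 72 V, d = 6 um
Step 2: Compute V^2 = 72^2 = 5184
Step 3: Compute d^2 = 6^2 = 36
Step 4: F = 0.5 * 8.854e-6 * 74206 * 5184 / 36
F = 47.305 uN


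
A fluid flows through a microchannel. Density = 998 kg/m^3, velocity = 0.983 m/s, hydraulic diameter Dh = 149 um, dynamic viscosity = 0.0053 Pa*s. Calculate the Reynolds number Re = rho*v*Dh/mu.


Step 1: Convert Dh to meters: Dh = 149e-6 m
Step 2: Re = rho * v * Dh / mu
Re = 998 * 0.983 * 149e-6 / 0.0053
Re = 27.58


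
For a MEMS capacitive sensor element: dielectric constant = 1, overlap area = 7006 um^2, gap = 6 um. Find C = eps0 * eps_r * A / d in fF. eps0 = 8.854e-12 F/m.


Step 1: Convert area to m^2: A = 7006e-12 m^2
Step 2: Convert gap to m: d = 6e-6 m
Step 3: C = eps0 * eps_r * A / d
C = 8.854e-12 * 1 * 7006e-12 / 6e-6
Step 4: Convert to fF (multiply by 1e15).
C = 10.34 fF


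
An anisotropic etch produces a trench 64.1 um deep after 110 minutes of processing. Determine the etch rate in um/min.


Step 1: Etch rate = depth / time
Step 2: rate = 64.1 / 110
rate = 0.583 um/min


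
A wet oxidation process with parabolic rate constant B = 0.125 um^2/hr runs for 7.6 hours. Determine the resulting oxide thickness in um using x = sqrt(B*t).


Step 1: Compute B*t = 0.125 * 7.6 = 0.95
Step 2: x = sqrt(0.95)
x = 0.975 um


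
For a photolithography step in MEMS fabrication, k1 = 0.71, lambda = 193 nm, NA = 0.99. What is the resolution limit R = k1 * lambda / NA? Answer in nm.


Step 1: Identify values: k1 = 0.71, lambda = 193 nm, NA = 0.99
Step 2: R = k1 * lambda / NA
R = 0.71 * 193 / 0.99
R = 138.4 nm


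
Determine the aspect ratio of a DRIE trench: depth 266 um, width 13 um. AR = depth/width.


Step 1: AR = depth / width
Step 2: AR = 266 / 13
AR = 20.5


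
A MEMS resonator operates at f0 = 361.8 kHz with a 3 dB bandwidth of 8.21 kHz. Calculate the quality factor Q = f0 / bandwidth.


Step 1: Q = f0 / bandwidth
Step 2: Q = 361.8 / 8.21
Q = 44.1


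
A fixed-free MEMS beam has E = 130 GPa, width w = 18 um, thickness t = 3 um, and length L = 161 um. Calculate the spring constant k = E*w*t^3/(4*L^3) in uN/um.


Step 1: Convert E to consistent units (1 GPa = 1000 uN/um^2).
E = 130 GPa = 130000 uN/um^2
Step 2: Compute t^3 = 3^3 = 27
Step 3: Compute L^3 = 161^3 = 4173281
Step 4: k = 130000 * 18 * 27 / (4 * 4173281)
k = 3.7848 uN/um


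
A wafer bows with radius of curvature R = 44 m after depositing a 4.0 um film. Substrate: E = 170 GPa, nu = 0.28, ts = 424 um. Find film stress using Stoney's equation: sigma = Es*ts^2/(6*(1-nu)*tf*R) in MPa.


Step 1: Compute numerator: Es * ts^2 = 170 * 424^2 = 30561920 (GPa*um^2)
Step 2: Compute denominator (R in um): 6*(1-nu)*tf*R = 6*0.72*4.0*44e6 = 760320000.0 (um^2)
Step 3: sigma (GPa) = 30561920 / 760320000.0 = 4.0196e-02 GPa
Step 4: Convert to MPa (x1000): sigma = 40.2 MPa


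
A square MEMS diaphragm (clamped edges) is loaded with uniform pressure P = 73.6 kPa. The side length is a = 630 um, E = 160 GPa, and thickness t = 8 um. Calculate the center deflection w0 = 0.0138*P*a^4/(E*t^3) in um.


Step 1: Convert pressure to compatible units (E is in GPa, so P in GPa).
P = 73.6 kPa = 73.6e-6 GPa
Step 2: Compute numerator: 0.0138 * P * a^4.
a^4 = 630^4 = 157529610000
numerator = 0.0138 * 73.6e-6 * 157529610000 = 1.599997e+05
Step 3: Compute denominator: E * t^3 = 160 * 8^3 = 81920
Step 4: w0 = numerator / denominator = 1.599997e+05 / 81920 = 1.9531 um


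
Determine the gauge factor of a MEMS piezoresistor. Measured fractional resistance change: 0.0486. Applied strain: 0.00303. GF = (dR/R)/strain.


Step 1: Identify values.
dR/R = 0.0486, strain = 0.00303
Step 2: GF = (dR/R) / strain = 0.0486 / 0.00303
GF = 16.0


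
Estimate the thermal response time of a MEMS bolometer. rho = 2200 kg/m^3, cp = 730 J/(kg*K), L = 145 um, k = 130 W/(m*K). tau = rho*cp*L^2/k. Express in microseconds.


Step 1: Convert L to m: L = 145e-6 m
Step 2: L^2 = (145e-6)^2 = 2.1025e-08 m^2
Step 3: tau = 2200 * 730 * 2.1025e-08 / 130 = 2.597396e-04 s
Step 4: Convert to microseconds (multiply by 1e6).
tau = 259.74 us


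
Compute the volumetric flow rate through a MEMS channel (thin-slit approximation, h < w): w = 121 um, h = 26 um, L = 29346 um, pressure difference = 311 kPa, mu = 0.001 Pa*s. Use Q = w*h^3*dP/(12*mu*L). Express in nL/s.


Step 1: Convert all dimensions to SI (meters).
w = 121e-6 m, h = 26e-6 m, L = 29346e-6 m, dP = 311e3 Pa
Step 2: Q = w * h^3 * dP / (12 * mu * L)
Q = 121e-6 * (26e-6)^3 * 311e3 / (12 * 0.001 * 29346e-6) = 1.87817322e-09 m^3/s
Step 3: Convert Q from m^3/s to nL/s (1 m^3 = 1e12 nL, so multiply by 1e12).
Q = 1878.173 nL/s


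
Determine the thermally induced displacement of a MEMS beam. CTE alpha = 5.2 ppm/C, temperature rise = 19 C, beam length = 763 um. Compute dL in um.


Step 1: Convert CTE: alpha = 5.2 ppm/C = 5.2e-6 /C
Step 2: dL = 5.2e-6 * 19 * 763
dL = 0.0754 um


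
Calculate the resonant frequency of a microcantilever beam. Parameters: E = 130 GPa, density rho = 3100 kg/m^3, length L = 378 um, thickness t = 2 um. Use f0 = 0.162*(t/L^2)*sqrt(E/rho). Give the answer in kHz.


Step 1: Convert units to SI.
t_SI = 2e-6 m, L_SI = 378e-6 m
Step 2: Calculate sqrt(E/rho).
sqrt(130e9 / 3100) = 6475.76 m/s
Step 3: Compute f0.
f0 = 0.162 * 2e-6 / (378e-6)^2 * 6475.76 = 14684.3 Hz = 14.68 kHz


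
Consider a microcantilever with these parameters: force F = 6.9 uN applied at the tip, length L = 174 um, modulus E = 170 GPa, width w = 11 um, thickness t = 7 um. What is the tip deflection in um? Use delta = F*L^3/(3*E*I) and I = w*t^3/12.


Step 1: Calculate the second moment of area.
I = w * t^3 / 12 = 11 * 7^3 / 12 = 314.4167 um^4
Step 2: Convert E to consistent units (1 GPa = 1000 uN/um^2).
E = 170 GPa = 170000 uN/um^2
Step 3: Calculate tip deflection.
delta = F * L^3 / (3 * E * I)
delta = 6.9 * 174^3 / (3 * 170000 * 314.4167)
delta = 0.2267 um


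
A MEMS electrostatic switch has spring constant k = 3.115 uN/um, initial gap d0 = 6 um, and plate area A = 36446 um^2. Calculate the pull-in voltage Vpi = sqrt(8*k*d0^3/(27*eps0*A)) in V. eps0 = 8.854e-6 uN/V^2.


Step 1: Compute numerator: 8 * k * d0^3 = 8 * 3.115 * 6^3 = 5382.72
Step 2: Compute denominator: 27 * eps0 * A = 27 * 8.854e-6 * 36446 = 8.712708
Step 3: Vpi = sqrt(5382.72 / 8.712708)
Vpi = 24.86 V


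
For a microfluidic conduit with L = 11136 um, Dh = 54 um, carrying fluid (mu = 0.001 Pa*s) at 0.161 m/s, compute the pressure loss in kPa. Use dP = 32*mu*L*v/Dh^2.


Step 1: Convert to SI: L = 11136e-6 m, Dh = 54e-6 m
Step 2: dP = 32 * 0.001 * 11136e-6 * 0.161 / (54e-6)^2
Step 3: dP = 19675.13 Pa
Step 4: Convert to kPa: dP = 19.68 kPa


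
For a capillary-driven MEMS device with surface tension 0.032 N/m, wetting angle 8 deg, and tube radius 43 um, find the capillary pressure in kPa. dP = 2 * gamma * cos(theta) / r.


Step 1: cos(8 deg) = 0.9903
Step 2: Convert r to m: r = 43e-6 m
Step 3: dP = 2 * 0.032 * 0.9903 / 43e-6 = 1473.9 Pa
Step 4: Convert Pa to kPa (divide by 1000).
dP = 1.47 kPa


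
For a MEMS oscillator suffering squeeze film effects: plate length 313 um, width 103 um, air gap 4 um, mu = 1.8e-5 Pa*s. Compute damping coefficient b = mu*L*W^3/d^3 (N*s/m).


Step 1: Convert to SI.
L = 313e-6 m, W = 103e-6 m, d = 4e-6 m
Step 2: W^3 = (103e-6)^3 = 1.09e-12 m^3
Step 3: d^3 = (4e-6)^3 = 6.40e-17 m^3
Step 4: b = 1.8e-5 * 313e-6 * 1.09e-12 / 6.40e-17
b = 9.62e-05 N*s/m


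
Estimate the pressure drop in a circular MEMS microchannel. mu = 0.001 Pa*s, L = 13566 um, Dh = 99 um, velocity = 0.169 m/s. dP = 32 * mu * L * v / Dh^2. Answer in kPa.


Step 1: Convert to SI: L = 13566e-6 m, Dh = 99e-6 m
Step 2: dP = 32 * 0.001 * 13566e-6 * 0.169 / (99e-6)^2
Step 3: dP = 7485.45 Pa
Step 4: Convert to kPa: dP = 7.49 kPa


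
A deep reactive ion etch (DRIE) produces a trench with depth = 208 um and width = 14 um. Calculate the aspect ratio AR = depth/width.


Step 1: AR = depth / width
Step 2: AR = 208 / 14
AR = 14.9


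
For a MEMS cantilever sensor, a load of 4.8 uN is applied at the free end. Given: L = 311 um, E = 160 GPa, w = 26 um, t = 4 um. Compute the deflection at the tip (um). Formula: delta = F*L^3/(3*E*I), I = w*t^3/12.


Step 1: Calculate the second moment of area.
I = w * t^3 / 12 = 26 * 4^3 / 12 = 138.6667 um^4
Step 2: Convert E to consistent units (1 GPa = 1000 uN/um^2).
E = 160 GPa = 160000 uN/um^2
Step 3: Calculate tip deflection.
delta = F * L^3 / (3 * E * I)
delta = 4.8 * 311^3 / (3 * 160000 * 138.6667)
delta = 2.1692 um


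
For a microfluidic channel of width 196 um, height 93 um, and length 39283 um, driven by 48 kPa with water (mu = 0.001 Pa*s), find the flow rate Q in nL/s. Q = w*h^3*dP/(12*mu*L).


Step 1: Convert all dimensions to SI (meters).
w = 196e-6 m, h = 93e-6 m, L = 39283e-6 m, dP = 48e3 Pa
Step 2: Q = w * h^3 * dP / (12 * mu * L)
Q = 196e-6 * (93e-6)^3 * 48e3 / (12 * 0.001 * 39283e-6) = 1.60531499e-08 m^3/s
Step 3: Convert Q from m^3/s to nL/s (1 m^3 = 1e12 nL, so multiply by 1e12).
Q = 16053.15 nL/s


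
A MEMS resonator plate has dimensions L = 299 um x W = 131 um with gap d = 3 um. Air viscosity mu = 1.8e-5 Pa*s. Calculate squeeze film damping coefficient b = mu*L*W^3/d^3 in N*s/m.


Step 1: Convert to SI.
L = 299e-6 m, W = 131e-6 m, d = 3e-6 m
Step 2: W^3 = (131e-6)^3 = 2.25e-12 m^3
Step 3: d^3 = (3e-6)^3 = 2.70e-17 m^3
Step 4: b = 1.8e-5 * 299e-6 * 2.25e-12 / 2.70e-17
b = 4.48e-04 N*s/m


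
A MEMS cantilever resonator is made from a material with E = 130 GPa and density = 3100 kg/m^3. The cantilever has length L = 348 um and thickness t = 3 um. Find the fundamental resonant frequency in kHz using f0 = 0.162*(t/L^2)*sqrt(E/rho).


Step 1: Convert units to SI.
t_SI = 3e-6 m, L_SI = 348e-6 m
Step 2: Calculate sqrt(E/rho).
sqrt(130e9 / 3100) = 6475.76 m/s
Step 3: Compute f0.
f0 = 0.162 * 3e-6 / (348e-6)^2 * 6475.76 = 25987.7 Hz = 25.99 kHz


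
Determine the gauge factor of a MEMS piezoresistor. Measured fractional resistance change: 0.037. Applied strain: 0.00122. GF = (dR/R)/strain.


Step 1: Identify values.
dR/R = 0.037, strain = 0.00122
Step 2: GF = (dR/R) / strain = 0.037 / 0.00122
GF = 30.3


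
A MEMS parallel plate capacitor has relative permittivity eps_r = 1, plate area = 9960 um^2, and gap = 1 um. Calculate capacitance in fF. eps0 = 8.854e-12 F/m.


Step 1: Convert area to m^2: A = 9960e-12 m^2
Step 2: Convert gap to m: d = 1e-6 m
Step 3: C = eps0 * eps_r * A / d
C = 8.854e-12 * 1 * 9960e-12 / 1e-6
Step 4: Convert to fF (multiply by 1e15).
C = 88.19 fF


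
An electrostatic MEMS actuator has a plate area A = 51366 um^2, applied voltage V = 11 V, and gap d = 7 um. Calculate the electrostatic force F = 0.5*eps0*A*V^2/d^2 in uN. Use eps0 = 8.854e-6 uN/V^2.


Step 1: Identify parameters.
eps0 = 8.854e-6 uN/V^2, A = 51366 um^2, V = 11 V, d = 7 um
Step 2: Compute V^2 = 11^2 = 121
Step 3: Compute d^2 = 7^2 = 49
Step 4: F = 0.5 * 8.854e-6 * 51366 * 121 / 49
F = 0.562 uN


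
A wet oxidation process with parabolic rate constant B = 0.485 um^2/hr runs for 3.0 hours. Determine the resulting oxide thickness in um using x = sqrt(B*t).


Step 1: Compute B*t = 0.485 * 3.0 = 1.455
Step 2: x = sqrt(1.455)
x = 1.206 um


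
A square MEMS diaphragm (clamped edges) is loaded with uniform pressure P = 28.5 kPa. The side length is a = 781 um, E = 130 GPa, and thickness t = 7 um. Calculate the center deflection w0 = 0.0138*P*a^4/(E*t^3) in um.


Step 1: Convert pressure to compatible units (E is in GPa, so P in GPa).
P = 28.5 kPa = 28.5e-6 GPa
Step 2: Compute numerator: 0.0138 * P * a^4.
a^4 = 781^4 = 372052421521
numerator = 0.0138 * 28.5e-6 * 372052421521 = 1.463282e+05
Step 3: Compute denominator: E * t^3 = 130 * 7^3 = 44590
Step 4: w0 = numerator / denominator = 1.463282e+05 / 44590 = 3.2816 um


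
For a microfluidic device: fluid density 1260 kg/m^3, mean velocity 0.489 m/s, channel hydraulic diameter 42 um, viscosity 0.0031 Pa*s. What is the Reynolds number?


Step 1: Convert Dh to meters: Dh = 42e-6 m
Step 2: Re = rho * v * Dh / mu
Re = 1260 * 0.489 * 42e-6 / 0.0031
Re = 8.348


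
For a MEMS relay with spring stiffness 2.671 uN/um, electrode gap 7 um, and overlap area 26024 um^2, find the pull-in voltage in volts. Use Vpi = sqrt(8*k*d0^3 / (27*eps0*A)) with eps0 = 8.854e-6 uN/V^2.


Step 1: Compute numerator: 8 * k * d0^3 = 8 * 2.671 * 7^3 = 7329.224
Step 2: Compute denominator: 27 * eps0 * A = 27 * 8.854e-6 * 26024 = 6.221245
Step 3: Vpi = sqrt(7329.224 / 6.221245)
Vpi = 34.32 V


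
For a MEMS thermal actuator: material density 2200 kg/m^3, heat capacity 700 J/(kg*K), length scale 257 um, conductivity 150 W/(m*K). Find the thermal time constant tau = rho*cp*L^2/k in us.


Step 1: Convert L to m: L = 257e-6 m
Step 2: L^2 = (257e-6)^2 = 6.6049e-08 m^2
Step 3: tau = 2200 * 700 * 6.6049e-08 / 150 = 6.7810307e-04 s
Step 4: Convert to microseconds (multiply by 1e6).
tau = 678.103 us


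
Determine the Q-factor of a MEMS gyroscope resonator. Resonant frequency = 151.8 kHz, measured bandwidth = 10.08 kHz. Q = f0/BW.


Step 1: Q = f0 / bandwidth
Step 2: Q = 151.8 / 10.08
Q = 15.1


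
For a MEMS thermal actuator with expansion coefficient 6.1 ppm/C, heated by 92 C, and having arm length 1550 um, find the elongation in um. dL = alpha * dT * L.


Step 1: Convert CTE: alpha = 6.1 ppm/C = 6.1e-6 /C
Step 2: dL = 6.1e-6 * 92 * 1550
dL = 0.8699 um


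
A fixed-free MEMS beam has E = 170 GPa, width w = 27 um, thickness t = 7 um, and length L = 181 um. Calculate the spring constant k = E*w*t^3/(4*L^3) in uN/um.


Step 1: Convert E to consistent units (1 GPa = 1000 uN/um^2).
E = 170 GPa = 170000 uN/um^2
Step 2: Compute t^3 = 7^3 = 343
Step 3: Compute L^3 = 181^3 = 5929741
Step 4: k = 170000 * 27 * 343 / (4 * 5929741)
k = 66.376 uN/um


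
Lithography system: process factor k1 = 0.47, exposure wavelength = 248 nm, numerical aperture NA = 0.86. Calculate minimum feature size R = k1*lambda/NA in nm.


Step 1: Identify values: k1 = 0.47, lambda = 248 nm, NA = 0.86
Step 2: R = k1 * lambda / NA
R = 0.47 * 248 / 0.86
R = 135.5 nm


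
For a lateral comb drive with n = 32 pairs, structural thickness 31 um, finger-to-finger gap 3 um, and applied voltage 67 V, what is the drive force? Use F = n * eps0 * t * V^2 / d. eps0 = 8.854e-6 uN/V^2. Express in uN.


Step 1: Parameters: n=32, eps0=8.854e-6 uN/V^2, t=31 um, V=67 V, d=3 um
Step 2: V^2 = 4489
Step 3: F = 32 * 8.854e-6 * 31 * 4489 / 3
F = 13.143 uN


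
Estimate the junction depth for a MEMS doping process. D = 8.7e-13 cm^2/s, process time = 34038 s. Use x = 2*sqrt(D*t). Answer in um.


Step 1: Compute D*t = 8.7e-13 * 34038 = 2.961306e-08 cm^2
Step 2: sqrt(D*t) = 1.72084e-04 cm
Step 3: x = 2 * 1.72084e-04 cm = 3.44168e-04 cm
Step 4: Convert to um (1 cm = 1e4 um): x = 3.442 um
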